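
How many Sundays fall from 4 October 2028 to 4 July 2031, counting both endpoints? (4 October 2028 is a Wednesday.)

143

4 October 2028 is a Wednesday; the first Sunday on or after it is 8 October 2028 (4 days later).
From 8 October 2028 to 4 July 2031: 84 + 365 + 365 + 185 = 999 days (rest of 2028, 2029, 2030, to 4 July 2031 in 2031).
999 ÷ 7 = 142 full weeks with remainder 5, so 142 more Sundays after the first → 143.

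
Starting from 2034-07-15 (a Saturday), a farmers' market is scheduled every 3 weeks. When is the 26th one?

2035-12-22

The 26th occurrence is 25 intervals after the first: 25 × 21 = 525 days after 2034-07-15.
July has 31 days — 16 days to the end of July leaves 509.
From end of July to end of 2034 is 153 days (356 left).
January has 31 days (325 left).
February has 28 days (297 left).
March has 31 days (266 left).
April has 30 days (236 left).
May has 31 days (205 left).
June has 30 days (175 left).
July has 31 days (144 left).
August has 31 days (113 left).
September has 30 days (83 left).
October has 31 days (52 left).
November has 30 days (22 left).
22 days into December → 2035-12-22.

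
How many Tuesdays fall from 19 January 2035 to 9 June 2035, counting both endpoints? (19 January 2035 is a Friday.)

20

19 January 2035 is a Friday; the first Tuesday on or after it is 23 January 2035 (4 days later).
From 23 January 2035 to 9 June 2035: 8 + 28 + 31 + 30 + 31 + 9 = 137 days (rest of January, February, March, April, May, June).
137 ÷ 7 = 19 full weeks with remainder 4, so 19 more Tuesdays after the first → 20.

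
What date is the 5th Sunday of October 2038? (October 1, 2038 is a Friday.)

October 31, 2038

October 2038 begins on a Friday, so the first Sunday is October 3 (2 days later).
The 5th Sunday is 4 weeks later: 3 + 28 = 31.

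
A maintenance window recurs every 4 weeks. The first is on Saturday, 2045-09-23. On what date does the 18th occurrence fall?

The 18th occurrence is 17 intervals after the first: 17 × 28 = 476 days after 2045-09-23.
September has 30 days — 7 days to the end of September leaves 469.
From end of September to end of 2045 is 92 days (377 left).
2046 has 365 days (12 left).
12 days into January → 2047-01-12.

2047-01-12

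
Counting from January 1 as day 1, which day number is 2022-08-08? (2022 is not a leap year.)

220

Days in months before August: 31 + 28 + 31 + 30 + 31 + 30 + 31 = 212.
Plus 8 days into August → day 220.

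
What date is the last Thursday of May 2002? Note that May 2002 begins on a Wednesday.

May 2002 begins on a Wednesday, so the first Thursday is May 2 (1 day later).
May 2002 has 31 days. Adding weeks: 2, 9, 16, 23, 30 — the last one ≤ 31 is the 30th.

May 30, 2002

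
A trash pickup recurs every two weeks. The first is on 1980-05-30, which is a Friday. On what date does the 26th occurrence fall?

1981-05-15

The 26th occurrence is 25 intervals after the first: 25 × 14 = 350 days after 1980-05-30.
May has 31 days — 1 day to the end of May leaves 349.
June has 30 days (319 left).
July has 31 days (288 left).
August has 31 days (257 left).
September has 30 days (227 left).
October has 31 days (196 left).
November has 30 days (166 left).
December has 31 days (135 left).
January has 31 days (104 left).
February has 28 days (76 left).
March has 31 days (45 left).
April has 30 days (15 left).
15 days into May → 1981-05-15.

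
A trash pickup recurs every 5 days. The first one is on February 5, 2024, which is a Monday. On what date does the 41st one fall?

The 41st occurrence is 40 intervals after the first: 40 × 5 = 200 days after February 5, 2024.
February has 29 days — 24 days to the end of February leaves 176.
March has 31 days (145 left).
April has 30 days (115 left).
May has 31 days (84 left).
June has 30 days (54 left).
July has 31 days (23 left).
23 days into August → August 23, 2024.

August 23, 2024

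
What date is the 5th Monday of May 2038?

May 2038 begins on a Saturday, so the first Monday is May 3 (2 days later).
The 5th Monday is 4 weeks later: 3 + 28 = 31.

May 31, 2038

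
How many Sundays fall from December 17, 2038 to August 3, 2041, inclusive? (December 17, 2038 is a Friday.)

December 17, 2038 is a Friday; the first Sunday on or after it is December 19, 2038 (2 days later).
From December 19, 2038 to August 3, 2041: 12 + 365 + 366 + 215 = 958 days (rest of 2038, 2039, 2040, to August 3, 2041 in 2041).
958 ÷ 7 = 136 full weeks with remainder 6, so 136 more Sundays after the first → 137.

137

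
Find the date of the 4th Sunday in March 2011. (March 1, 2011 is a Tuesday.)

March 27, 2011

March 2011 begins on a Tuesday, so the first Sunday is March 6 (5 days later).
The 4th Sunday is 3 weeks later: 6 + 21 = 27.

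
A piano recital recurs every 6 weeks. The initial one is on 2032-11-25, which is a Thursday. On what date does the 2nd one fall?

2033-01-06

The 2nd occurrence is 1 interval after the first: 1 × 42 = 42 days after 2032-11-25.
November has 30 days — 5 days to the end of November leaves 37.
December has 31 days (6 left).
6 days into January → 2033-01-06.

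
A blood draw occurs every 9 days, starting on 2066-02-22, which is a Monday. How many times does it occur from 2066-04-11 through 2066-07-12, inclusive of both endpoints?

10

Occurrences land 9·i days after 2066-02-22 for i = 0, 1, 2, …
2066-04-11 is 48 days after the start; 48 ÷ 9 = 5 remainder 3; since the remainder is 3, round up to i = 6. First occurrence in the window: #7 on 2066-04-17 (6×9 = 54 days in).
2066-07-12 is 140 days after the start; 140 ÷ 9 = 15 remainder 5. Last occurrence in the window: #16 on 2066-07-07.
Occurrences #7 through #16: 10 in total.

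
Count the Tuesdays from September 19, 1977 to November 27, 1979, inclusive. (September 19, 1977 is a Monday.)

115

September 19, 1977 is a Monday; the first Tuesday on or after it is September 20, 1977 (1 day later).
From September 20, 1977 to November 27, 1979: 102 + 365 + 331 = 798 days (rest of 1977, 1978, to November 27, 1979 in 1979).
798 ÷ 7 = 114 full weeks with remainder 0, so 114 more Tuesdays after the first → 115.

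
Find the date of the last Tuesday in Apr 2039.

Apr 26, 2039

The first Tuesday of Apr 2039 is Apr 5.
Apr 2039 has 30 days. Adding weeks: 5, 12, 19, 26 — the last one ≤ 30 is the 26th.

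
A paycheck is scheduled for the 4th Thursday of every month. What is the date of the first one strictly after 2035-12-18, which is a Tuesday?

2035-12-27

December 2035 starts on a Saturday; its first Thursday is the 6th, so the 4th Thursday is the 27th — 2035-12-27.
2035-12-27 is after 2035-12-18, so that is the next one.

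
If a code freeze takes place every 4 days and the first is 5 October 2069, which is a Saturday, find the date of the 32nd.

The 32nd occurrence is 31 intervals after the first: 31 × 4 = 124 days after 5 October 2069.
October has 31 days — 26 days to the end of October leaves 98.
November has 30 days (68 left).
December has 31 days (37 left).
January has 31 days (6 left).
6 days into February → 6 February 2070.

6 February 2070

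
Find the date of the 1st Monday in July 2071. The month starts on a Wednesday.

July 2071 begins on a Wednesday, so the first Monday is July 6 (5 days later).

2071-07-06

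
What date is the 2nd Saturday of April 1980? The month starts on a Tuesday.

April 1980 begins on a Tuesday, so the first Saturday is April 5 (4 days later).
The 2nd Saturday is 1 weeks later: 5 + 7 = 12.

April 12, 1980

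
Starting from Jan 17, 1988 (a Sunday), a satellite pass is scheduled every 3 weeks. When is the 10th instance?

Jul 24, 1988

The 10th occurrence is 9 intervals after the first: 9 × 21 = 189 days after Jan 17, 1988.
Jan has 31 days — 14 days to the end of Jan leaves 175.
Feb has 29 days (146 left).
Mar has 31 days (115 left).
Apr has 30 days (85 left).
May has 31 days (54 left).
Jun has 30 days (24 left).
24 days into Jul → Jul 24, 1988.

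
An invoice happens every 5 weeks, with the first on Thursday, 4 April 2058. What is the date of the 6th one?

26 September 2058

The 6th occurrence is 5 intervals after the first: 5 × 35 = 175 days after 4 April 2058.
April has 30 days — 26 days to the end of April leaves 149.
May has 31 days (118 left).
June has 30 days (88 left).
July has 31 days (57 left).
August has 31 days (26 left).
26 days into September → 26 September 2058.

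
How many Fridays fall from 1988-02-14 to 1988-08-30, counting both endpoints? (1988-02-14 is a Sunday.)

28

1988-02-14 is a Sunday; the first Friday on or after it is 1988-02-19 (5 days later).
From 1988-02-19 to 1988-08-30: 10 + 31 + 30 + 31 + 30 + 31 + 30 = 193 days (rest of February, March, April, May, June, July, August).
193 ÷ 7 = 27 full weeks with remainder 4, so 27 more Fridays after the first → 28.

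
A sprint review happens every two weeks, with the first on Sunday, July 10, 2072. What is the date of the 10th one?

November 13, 2072

The 10th occurrence is 9 intervals after the first: 9 × 14 = 126 days after July 10, 2072.
July has 31 days — 21 days to the end of July leaves 105.
August has 31 days (74 left).
September has 30 days (44 left).
October has 31 days (13 left).
13 days into November → November 13, 2072.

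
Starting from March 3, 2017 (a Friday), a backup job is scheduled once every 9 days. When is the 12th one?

June 10, 2017

The 12th occurrence is 11 intervals after the first: 11 × 9 = 99 days after March 3, 2017.
March has 31 days — 28 days to the end of March leaves 71.
April has 30 days (41 left).
May has 31 days (10 left).
10 days into June → June 10, 2017.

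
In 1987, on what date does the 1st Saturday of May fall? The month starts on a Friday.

May 2, 1987

May 1987 begins on a Friday, so the first Saturday is May 2 (1 day later).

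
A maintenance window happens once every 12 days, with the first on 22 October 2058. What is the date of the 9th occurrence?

The 9th occurrence is 8 intervals after the first: 8 × 12 = 96 days after 22 October 2058.
October has 31 days — 9 days to the end of October leaves 87.
November has 30 days (57 left).
December has 31 days (26 left).
26 days into January → 26 January 2059.

26 January 2059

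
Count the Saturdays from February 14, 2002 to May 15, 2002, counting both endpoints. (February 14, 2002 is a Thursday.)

February 14, 2002 is a Thursday; the first Saturday on or after it is February 16, 2002 (2 days later).
From February 16, 2002 to May 15, 2002: 12 + 31 + 30 + 15 = 88 days (rest of February, March, April, May).
88 ÷ 7 = 12 full weeks with remainder 4, so 12 more Saturdays after the first → 13.

13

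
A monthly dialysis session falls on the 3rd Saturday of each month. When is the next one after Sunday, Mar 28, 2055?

Apr 17, 2055

Mar 2055 starts on a Monday; its first Saturday is the 6th, so the 3rd Saturday is the 20th — Mar 20, 2055.
That is not after Mar 28, 2055, so look at Apr 2055.
Apr 2055 starts on a Thursday; its first Saturday is the 3rd, so the 3rd Saturday is the 17th — Apr 17, 2055.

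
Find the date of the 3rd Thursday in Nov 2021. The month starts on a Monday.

Nov 2021 begins on a Monday, so the first Thursday is Nov 4 (3 days later).
The 3rd Thursday is 2 weeks later: 4 + 14 = 18.

Nov 18, 2021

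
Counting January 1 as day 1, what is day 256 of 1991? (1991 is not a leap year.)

January has 31 days (256 − 31 = 225 remain).
February has 28 days (225 − 28 = 197 remain).
March has 31 days (197 − 31 = 166 remain).
April has 30 days (166 − 30 = 136 remain).
May has 31 days (136 − 31 = 105 remain).
June has 30 days (105 − 30 = 75 remain).
July has 31 days (75 − 31 = 44 remain).
August has 31 days (44 − 31 = 13 remain).
13 into September → September 13.

13 September 1991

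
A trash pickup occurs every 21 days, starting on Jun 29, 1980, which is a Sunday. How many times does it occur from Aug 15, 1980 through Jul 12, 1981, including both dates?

16

Occurrences land 21·i days after Jun 29, 1980 for i = 0, 1, 2, …
Aug 15, 1980 is 47 days after the start; 47 ÷ 21 = 2 remainder 5; since the remainder is 5, round up to i = 3. First occurrence in the window: #4 on Aug 31, 1980 (3×21 = 63 days in).
Jul 12, 1981 is 378 days after the start; 378 ÷ 21 = 18 remainder 0. Last occurrence in the window: #19 on Jul 12, 1981.
Occurrences #4 through #19: 16 in total.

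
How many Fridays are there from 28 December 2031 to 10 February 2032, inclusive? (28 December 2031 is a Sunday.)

28 December 2031 is a Sunday; the first Friday on or after it is 2 January 2032 (5 days later).
From 2 January 2032 to 10 February 2032: 29 + 10 = 39 days (rest of January, February).
39 ÷ 7 = 5 full weeks with remainder 4, so 5 more Fridays after the first → 6.

6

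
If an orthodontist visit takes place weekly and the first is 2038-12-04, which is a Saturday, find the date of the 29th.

2039-06-18

The 29th occurrence is 28 intervals after the first: 28 × 7 = 196 days after 2038-12-04.
December has 31 days — 27 days to the end of December leaves 169.
January has 31 days (138 left).
February has 28 days (110 left).
March has 31 days (79 left).
April has 30 days (49 left).
May has 31 days (18 left).
18 days into June → 2039-06-18.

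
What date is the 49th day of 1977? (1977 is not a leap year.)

1977-02-18

January has 31 days (49 − 31 = 18 remain).
18 into February → February 18.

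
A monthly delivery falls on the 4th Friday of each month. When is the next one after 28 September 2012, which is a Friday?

26 October 2012

September 2012 starts on a Saturday; its first Friday is the 7th, so the 4th Friday is the 28th — 28 September 2012.
That is not after 28 September 2012, so look at October 2012.
October 2012 starts on a Monday; its first Friday is the 5th, so the 4th Friday is the 26th — 26 October 2012.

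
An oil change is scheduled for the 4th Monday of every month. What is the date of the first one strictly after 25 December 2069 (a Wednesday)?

December 2069 starts on a Sunday; its first Monday is the 2nd, so the 4th Monday is the 23rd — 23 December 2069.
That is not after 25 December 2069, so look at January 2070.
January 2070 starts on a Wednesday; its first Monday is the 6th, so the 4th Monday is the 27th — 27 January 2070.

27 January 2070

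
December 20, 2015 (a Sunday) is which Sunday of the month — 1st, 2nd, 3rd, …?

Day 20 falls in week ⌈20/7⌉ of the month.
Days 1–7 hold the 1st Sunday, 8–14 the 2nd, 15–21 the 3rd, 22–28 the 4th, 29–31 the 5th.
20 is in the range for the 3rd.

3rd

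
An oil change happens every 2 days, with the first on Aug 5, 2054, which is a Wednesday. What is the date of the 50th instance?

Nov 11, 2054

The 50th occurrence is 49 intervals after the first: 49 × 2 = 98 days after Aug 5, 2054.
Aug has 31 days — 26 days to the end of Aug leaves 72.
Sep has 30 days (42 left).
Oct has 31 days (11 left).
11 days into Nov → Nov 11, 2054.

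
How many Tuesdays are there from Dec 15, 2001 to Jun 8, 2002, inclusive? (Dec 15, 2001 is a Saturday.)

Dec 15, 2001 is a Saturday; the first Tuesday on or after it is Dec 18, 2001 (3 days later).
From Dec 18, 2001 to Jun 8, 2002: 13 + 31 + 28 + 31 + 30 + 31 + 8 = 172 days (rest of Dec, Jan, Feb, Mar, Apr, May, Jun).
172 ÷ 7 = 24 full weeks with remainder 4, so 24 more Tuesdays after the first → 25.

25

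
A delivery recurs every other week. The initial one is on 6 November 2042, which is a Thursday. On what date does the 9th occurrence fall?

26 February 2043

The 9th occurrence is 8 intervals after the first: 8 × 14 = 112 days after 6 November 2042.
November has 30 days — 24 days to the end of November leaves 88.
December has 31 days (57 left).
January has 31 days (26 left).
26 days into February → 26 February 2043.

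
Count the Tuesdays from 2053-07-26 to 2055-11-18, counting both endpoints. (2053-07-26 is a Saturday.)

121

2053-07-26 is a Saturday; the first Tuesday on or after it is 2053-07-29 (3 days later).
From 2053-07-29 to 2055-11-18: 155 + 365 + 322 = 842 days (rest of 2053, 2054, to 2055-11-18 in 2055).
842 ÷ 7 = 120 full weeks with remainder 2, so 120 more Tuesdays after the first → 121.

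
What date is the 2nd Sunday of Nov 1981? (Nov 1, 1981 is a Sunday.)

Nov 1981 begins on a Sunday, so the first Sunday is Nov 1.
The 2nd Sunday is 1 weeks later: 1 + 7 = 8.

Nov 8, 1981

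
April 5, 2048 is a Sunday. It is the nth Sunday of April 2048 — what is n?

1st

Day 5 falls in week ⌈5/7⌉ of the month.
Days 1–7 hold the 1st Sunday, 8–14 the 2nd, 15–21 the 3rd, 22–28 the 4th, 29–31 the 5th.
5 is in the range for the 1st.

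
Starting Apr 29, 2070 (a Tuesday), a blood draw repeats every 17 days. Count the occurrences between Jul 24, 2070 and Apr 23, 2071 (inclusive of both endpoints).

Occurrences land 17·i days after Apr 29, 2070 for i = 0, 1, 2, …
Jul 24, 2070 is 86 days after the start; 86 ÷ 17 = 5 remainder 1; since the remainder is 1, round up to i = 6. First occurrence in the window: #7 on Aug 9, 2070 (6×17 = 102 days in).
Apr 23, 2071 is 359 days after the start; 359 ÷ 17 = 21 remainder 2. Last occurrence in the window: #22 on Apr 21, 2071.
Occurrences #7 through #22: 16 in total.

16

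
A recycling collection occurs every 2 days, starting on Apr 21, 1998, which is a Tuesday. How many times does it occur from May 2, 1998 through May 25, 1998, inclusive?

12

Occurrences land 2·i days after Apr 21, 1998 for i = 0, 1, 2, …
May 2, 1998 is 11 days after the start; 11 ÷ 2 = 5 remainder 1; since the remainder is 1, round up to i = 6. First occurrence in the window: #7 on May 3, 1998 (6×2 = 12 days in).
May 25, 1998 is 34 days after the start; 34 ÷ 2 = 17 remainder 0. Last occurrence in the window: #18 on May 25, 1998.
Occurrences #7 through #18: 12 in total.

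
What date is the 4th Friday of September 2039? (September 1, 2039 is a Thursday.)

2039-09-23

September 2039 begins on a Thursday, so the first Friday is September 2 (1 day later).
The 4th Friday is 3 weeks later: 2 + 21 = 23.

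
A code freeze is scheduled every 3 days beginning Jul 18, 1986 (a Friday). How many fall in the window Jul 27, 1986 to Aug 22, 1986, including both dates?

9

Occurrences land 3·i days after Jul 18, 1986 for i = 0, 1, 2, …
Jul 27, 1986 is 9 days after the start; 9 ÷ 3 = 3 remainder 0. First occurrence in the window: #4 on Jul 27, 1986 (3×3 = 9 days in).
Aug 22, 1986 is 35 days after the start; 35 ÷ 3 = 11 remainder 2. Last occurrence in the window: #12 on Aug 20, 1986.
Occurrences #4 through #12: 9 in total.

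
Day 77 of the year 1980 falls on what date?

January has 31 days (77 − 31 = 46 remain).
February has 29 days (46 − 29 = 17 remain).
17 into March → March 17.

March 17, 1980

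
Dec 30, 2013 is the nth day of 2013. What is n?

Days in months before Dec: 31 + 28 + 31 + 30 + 31 + 30 + 31 + 31 + 30 + 31 + 30 = 334.
Plus 30 days into Dec → day 364.

364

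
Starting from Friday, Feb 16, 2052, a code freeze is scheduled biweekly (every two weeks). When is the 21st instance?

Nov 22, 2052

The 21st occurrence is 20 intervals after the first: 20 × 14 = 280 days after Feb 16, 2052.
Feb has 29 days — 13 days to the end of Feb leaves 267.
Mar has 31 days (236 left).
Apr has 30 days (206 left).
May has 31 days (175 left).
Jun has 30 days (145 left).
Jul has 31 days (114 left).
Aug has 31 days (83 left).
Sep has 30 days (53 left).
Oct has 31 days (22 left).
22 days into Nov → Nov 22, 2052.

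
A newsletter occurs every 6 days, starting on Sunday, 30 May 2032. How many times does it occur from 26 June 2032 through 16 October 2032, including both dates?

Occurrences land 6·i days after 30 May 2032 for i = 0, 1, 2, …
26 June 2032 is 27 days after the start; 27 ÷ 6 = 4 remainder 3; since the remainder is 3, round up to i = 5. First occurrence in the window: #6 on 29 June 2032 (5×6 = 30 days in).
16 October 2032 is 139 days after the start; 139 ÷ 6 = 23 remainder 1. Last occurrence in the window: #24 on 15 October 2032.
Occurrences #6 through #24: 19 in total.

19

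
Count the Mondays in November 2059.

4

2059-11-01 is a Saturday; the first Monday on or after it is 2059-11-03 (2 days later).
From 2059-11-03 to 2059-11-30 is 30 − 3 = 27 days.
27 ÷ 7 = 3 full weeks with remainder 6, so 3 more Mondays after the first → 4.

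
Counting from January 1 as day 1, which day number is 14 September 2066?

Days in months before September: 31 + 28 + 31 + 30 + 31 + 30 + 31 + 31 = 243.
Plus 14 days into September → day 257.

257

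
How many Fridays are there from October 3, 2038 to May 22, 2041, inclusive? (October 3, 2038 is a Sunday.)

October 3, 2038 is a Sunday; the first Friday on or after it is October 8, 2038 (5 days later).
From October 8, 2038 to May 22, 2041: 84 + 365 + 366 + 142 = 957 days (rest of 2038, 2039, 2040, to May 22, 2041 in 2041).
957 ÷ 7 = 136 full weeks with remainder 5, so 136 more Fridays after the first → 137.

137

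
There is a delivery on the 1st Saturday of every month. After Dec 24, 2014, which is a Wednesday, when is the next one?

Dec 2014 starts on a Monday, so its 1st Saturday is Dec 6, 2014 (5 days in).
That is not after Dec 24, 2014, so look at Jan 2015.
Jan 2015 starts on a Thursday, so its 1st Saturday is Jan 3, 2015 (2 days in).

Jan 3, 2015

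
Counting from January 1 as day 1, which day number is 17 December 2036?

352

Days in months before December: 31 + 29 + 31 + 30 + 31 + 30 + 31 + 31 + 30 + 31 + 30 = 335.
Plus 17 days into December → day 352.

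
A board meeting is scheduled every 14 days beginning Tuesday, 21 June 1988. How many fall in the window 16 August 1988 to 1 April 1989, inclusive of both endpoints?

17

Occurrences land 14·i days after 21 June 1988 for i = 0, 1, 2, …
16 August 1988 is 56 days after the start; 56 ÷ 14 = 4 remainder 0. First occurrence in the window: #5 on 16 August 1988 (4×14 = 56 days in).
1 April 1989 is 284 days after the start; 284 ÷ 14 = 20 remainder 4. Last occurrence in the window: #21 on 28 March 1989.
Occurrences #5 through #21: 17 in total.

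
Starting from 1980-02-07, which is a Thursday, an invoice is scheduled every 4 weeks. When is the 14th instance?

1981-02-05

The 14th occurrence is 13 intervals after the first: 13 × 28 = 364 days after 1980-02-07.
February has 29 days — 22 days to the end of February leaves 342.
March has 31 days (311 left).
April has 30 days (281 left).
May has 31 days (250 left).
June has 30 days (220 left).
July has 31 days (189 left).
August has 31 days (158 left).
September has 30 days (128 left).
October has 31 days (97 left).
November has 30 days (67 left).
December has 31 days (36 left).
January has 31 days (5 left).
5 days into February → 1981-02-05.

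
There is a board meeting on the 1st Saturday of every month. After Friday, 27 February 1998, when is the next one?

7 March 1998

February 1998 starts on a Sunday, so its 1st Saturday is 7 February 1998 (6 days in).
That is not after 27 February 1998, so look at March 1998.
March 1998 starts on a Sunday, so its 1st Saturday is 7 March 1998 (6 days in).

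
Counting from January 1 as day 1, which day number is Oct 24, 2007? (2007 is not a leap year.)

Days in months before Oct: 31 + 28 + 31 + 30 + 31 + 30 + 31 + 31 + 30 = 273.
Plus 24 days into Oct → day 297.

297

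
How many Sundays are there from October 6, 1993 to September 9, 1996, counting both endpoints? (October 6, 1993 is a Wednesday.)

153

October 6, 1993 is a Wednesday; the first Sunday on or after it is October 10, 1993 (4 days later).
From October 10, 1993 to September 9, 1996: 82 + 365 + 365 + 253 = 1065 days (rest of 1993, 1994, 1995, to September 9, 1996 in 1996).
1065 ÷ 7 = 152 full weeks with remainder 1, so 152 more Sundays after the first → 153.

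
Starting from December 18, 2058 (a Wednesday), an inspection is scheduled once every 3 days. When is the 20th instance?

The 20th occurrence is 19 intervals after the first: 19 × 3 = 57 days after December 18, 2058.
December has 31 days — 13 days to the end of December leaves 44.
January has 31 days (13 left).
13 days into February → February 13, 2059.

February 13, 2059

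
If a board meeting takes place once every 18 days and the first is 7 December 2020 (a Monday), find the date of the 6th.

7 March 2021

The 6th occurrence is 5 intervals after the first: 5 × 18 = 90 days after 7 December 2020.
December has 31 days — 24 days to the end of December leaves 66.
January has 31 days (35 left).
February has 28 days (7 left).
7 days into March → 7 March 2021.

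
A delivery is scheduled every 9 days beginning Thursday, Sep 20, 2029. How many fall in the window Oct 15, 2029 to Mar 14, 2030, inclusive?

17

Occurrences land 9·i days after Sep 20, 2029 for i = 0, 1, 2, …
Oct 15, 2029 is 25 days after the start; 25 ÷ 9 = 2 remainder 7; since the remainder is 7, round up to i = 3. First occurrence in the window: #4 on Oct 17, 2029 (3×9 = 27 days in).
Mar 14, 2030 is 175 days after the start; 175 ÷ 9 = 19 remainder 4. Last occurrence in the window: #20 on Mar 10, 2030.
Occurrences #4 through #20: 17 in total.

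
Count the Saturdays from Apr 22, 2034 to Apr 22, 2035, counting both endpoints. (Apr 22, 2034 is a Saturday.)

Apr 22, 2034 is a Saturday; the first Saturday on or after it is Apr 22, 2034.
From Apr 22, 2034 to Apr 22, 2035: 253 + 112 = 365 days (rest of 2034, to Apr 22, 2035 in 2035).
365 ÷ 7 = 52 full weeks with remainder 1, so 52 more Saturdays after the first → 53.

53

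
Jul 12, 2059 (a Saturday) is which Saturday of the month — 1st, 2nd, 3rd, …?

2nd

Day 12 falls in week ⌈12/7⌉ of the month.
Days 1–7 hold the 1st Saturday, 8–14 the 2nd, 15–21 the 3rd, 22–28 the 4th, 29–31 the 5th.
12 is in the range for the 2nd.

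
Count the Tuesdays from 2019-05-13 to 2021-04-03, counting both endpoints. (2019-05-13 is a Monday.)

2019-05-13 is a Monday; the first Tuesday on or after it is 2019-05-14 (1 day later).
From 2019-05-14 to 2021-04-03: 231 + 366 + 93 = 690 days (rest of 2019, 2020, to 2021-04-03 in 2021).
690 ÷ 7 = 98 full weeks with remainder 4, so 98 more Tuesdays after the first → 99.

99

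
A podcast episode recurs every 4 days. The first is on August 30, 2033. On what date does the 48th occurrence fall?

March 6, 2034

The 48th occurrence is 47 intervals after the first: 47 × 4 = 188 days after August 30, 2033.
August has 31 days — 1 day to the end of August leaves 187.
September has 30 days (157 left).
October has 31 days (126 left).
November has 30 days (96 left).
December has 31 days (65 left).
January has 31 days (34 left).
February has 28 days (6 left).
6 days into March → March 6, 2034.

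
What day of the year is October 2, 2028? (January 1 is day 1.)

Days in months before October: 31 + 29 + 31 + 30 + 31 + 30 + 31 + 31 + 30 = 274.
Plus 2 days into October → day 276.

276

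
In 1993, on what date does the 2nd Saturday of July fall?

July 10, 1993

The first Saturday of July 1993 is July 3.
The 2nd Saturday is 1 weeks later: 3 + 7 = 10.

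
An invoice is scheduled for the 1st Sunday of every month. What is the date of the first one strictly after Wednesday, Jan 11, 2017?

Jan 2017 starts on a Sunday, so its 1st Sunday is Jan 1, 2017.
That is not after Jan 11, 2017, so look at Feb 2017.
Feb 2017 starts on a Wednesday, so its 1st Sunday is Feb 5, 2017 (4 days in).

Feb 5, 2017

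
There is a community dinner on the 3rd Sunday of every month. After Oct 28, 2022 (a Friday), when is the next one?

Nov 20, 2022

Oct 2022 starts on a Saturday; its first Sunday is the 2nd, so the 3rd Sunday is the 16th — Oct 16, 2022.
That is not after Oct 28, 2022, so look at Nov 2022.
Nov 2022 starts on a Tuesday; its first Sunday is the 6th, so the 3rd Sunday is the 20th — Nov 20, 2022.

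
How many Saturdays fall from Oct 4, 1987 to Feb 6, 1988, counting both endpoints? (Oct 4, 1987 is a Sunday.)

Oct 4, 1987 is a Sunday; the first Saturday on or after it is Oct 10, 1987 (6 days later).
From Oct 10, 1987 to Feb 6, 1988: 21 + 30 + 31 + 31 + 6 = 119 days (rest of Oct, Nov, Dec, Jan, Feb).
119 ÷ 7 = 17 full weeks with remainder 0, so 17 more Saturdays after the first → 18.

18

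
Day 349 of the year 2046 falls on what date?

2046-12-15

January has 31 days (349 − 31 = 318 remain).
February has 28 days (318 − 28 = 290 remain).
March has 31 days (290 − 31 = 259 remain).
April has 30 days (259 − 30 = 229 remain).
May has 31 days (229 − 31 = 198 remain).
June has 30 days (198 − 30 = 168 remain).
July has 31 days (168 − 31 = 137 remain).
August has 31 days (137 − 31 = 106 remain).
September has 30 days (106 − 30 = 76 remain).
October has 31 days (76 − 31 = 45 remain).
November has 30 days (45 − 30 = 15 remain).
15 into December → December 15.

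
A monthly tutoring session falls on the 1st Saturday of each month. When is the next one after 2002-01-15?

2002-02-02

January 2002 starts on a Tuesday, so its 1st Saturday is 2002-01-05 (4 days in).
That is not after 2002-01-15, so look at February 2002.
February 2002 starts on a Friday, so its 1st Saturday is 2002-02-02 (1 day in).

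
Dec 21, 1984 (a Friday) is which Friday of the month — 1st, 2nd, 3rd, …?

3rd

Day 21 falls in week ⌈21/7⌉ of the month.
Days 1–7 hold the 1st Friday, 8–14 the 2nd, 15–21 the 3rd, 22–28 the 4th, 29–31 the 5th.
21 is in the range for the 3rd.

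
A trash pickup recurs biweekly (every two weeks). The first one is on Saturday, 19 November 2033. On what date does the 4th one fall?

31 December 2033

The 4th occurrence is 3 intervals after the first: 3 × 14 = 42 days after 19 November 2033.
November has 30 days — 11 days to the end of November leaves 31.
31 days into December → 31 December 2033.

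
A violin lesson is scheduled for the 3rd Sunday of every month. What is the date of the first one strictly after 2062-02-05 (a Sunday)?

2062-02-19

February 2062 starts on a Wednesday; its first Sunday is the 5th, so the 3rd Sunday is the 19th — 2062-02-19.
2062-02-19 is after 2062-02-05, so that is the next one.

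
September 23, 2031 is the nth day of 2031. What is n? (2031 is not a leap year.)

266

Days in months before September: 31 + 28 + 31 + 30 + 31 + 30 + 31 + 31 = 243.
Plus 23 days into September → day 266.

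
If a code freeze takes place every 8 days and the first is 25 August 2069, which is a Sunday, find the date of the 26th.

13 March 2070

The 26th occurrence is 25 intervals after the first: 25 × 8 = 200 days after 25 August 2069.
August has 31 days — 6 days to the end of August leaves 194.
September has 30 days (164 left).
October has 31 days (133 left).
November has 30 days (103 left).
December has 31 days (72 left).
January has 31 days (41 left).
February has 28 days (13 left).
13 days into March → 13 March 2070.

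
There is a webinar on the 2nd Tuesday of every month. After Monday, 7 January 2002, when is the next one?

8 January 2002

January 2002 starts on a Tuesday; its first Tuesday is the 1st, so the 2nd Tuesday is the 8th — 8 January 2002.
8 January 2002 is after 7 January 2002, so that is the next one.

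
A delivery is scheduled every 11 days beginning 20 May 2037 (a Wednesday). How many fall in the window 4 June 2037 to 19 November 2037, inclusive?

15

Occurrences land 11·i days after 20 May 2037 for i = 0, 1, 2, …
4 June 2037 is 15 days after the start; 15 ÷ 11 = 1 remainder 4; since the remainder is 4, round up to i = 2. First occurrence in the window: #3 on 11 June 2037 (2×11 = 22 days in).
19 November 2037 is 183 days after the start; 183 ÷ 11 = 16 remainder 7. Last occurrence in the window: #17 on 12 November 2037.
Occurrences #3 through #17: 15 in total.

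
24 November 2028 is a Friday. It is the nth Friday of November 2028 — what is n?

4th

Day 24 falls in week ⌈24/7⌉ of the month.
Days 1–7 hold the 1st Friday, 8–14 the 2nd, 15–21 the 3rd, 22–28 the 4th, 29–31 the 5th.
24 is in the range for the 4th.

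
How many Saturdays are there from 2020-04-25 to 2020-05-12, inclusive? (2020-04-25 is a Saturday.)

3

2020-04-25 is a Saturday; the first Saturday on or after it is 2020-04-25.
From 2020-04-25 to 2020-05-12: 5 + 12 = 17 days (rest of April, May).
17 ÷ 7 = 2 full weeks with remainder 3, so 2 more Saturdays after the first → 3.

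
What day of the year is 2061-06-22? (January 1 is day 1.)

Days in months before June: 31 + 28 + 31 + 30 + 31 = 151.
Plus 22 days into June → day 173.

173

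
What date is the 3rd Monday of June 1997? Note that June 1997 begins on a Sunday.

June 1997 begins on a Sunday, so the first Monday is June 2 (1 day later).
The 3rd Monday is 2 weeks later: 2 + 14 = 16.

June 16, 1997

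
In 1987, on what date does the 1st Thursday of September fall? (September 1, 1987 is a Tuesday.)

September 1987 begins on a Tuesday, so the first Thursday is September 3 (2 days later).

3 September 1987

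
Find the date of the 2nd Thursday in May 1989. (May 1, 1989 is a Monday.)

1989-05-11

May 1989 begins on a Monday, so the first Thursday is May 4 (3 days later).
The 2nd Thursday is 1 weeks later: 4 + 7 = 11.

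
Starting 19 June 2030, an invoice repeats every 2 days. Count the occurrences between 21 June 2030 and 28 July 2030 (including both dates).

Occurrences land 2·i days after 19 June 2030 for i = 0, 1, 2, …
21 June 2030 is 2 days after the start; 2 ÷ 2 = 1 remainder 0. First occurrence in the window: #2 on 21 June 2030 (1×2 = 2 days in).
28 July 2030 is 39 days after the start; 39 ÷ 2 = 19 remainder 1. Last occurrence in the window: #20 on 27 July 2030.
Occurrences #2 through #20: 19 in total.

19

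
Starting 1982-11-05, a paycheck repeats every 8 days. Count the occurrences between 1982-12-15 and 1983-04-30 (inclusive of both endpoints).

18

Occurrences land 8·i days after 1982-11-05 for i = 0, 1, 2, …
1982-12-15 is 40 days after the start; 40 ÷ 8 = 5 remainder 0. First occurrence in the window: #6 on 1982-12-15 (5×8 = 40 days in).
1983-04-30 is 176 days after the start; 176 ÷ 8 = 22 remainder 0. Last occurrence in the window: #23 on 1983-04-30.
Occurrences #6 through #23: 18 in total.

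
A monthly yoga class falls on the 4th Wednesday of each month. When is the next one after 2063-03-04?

2063-03-28

March 2063 starts on a Thursday; its first Wednesday is the 7th, so the 4th Wednesday is the 28th — 2063-03-28.
2063-03-28 is after 2063-03-04, so that is the next one.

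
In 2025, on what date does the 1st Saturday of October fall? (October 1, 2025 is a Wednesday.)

4 October 2025

October 2025 begins on a Wednesday, so the first Saturday is October 4 (3 days later).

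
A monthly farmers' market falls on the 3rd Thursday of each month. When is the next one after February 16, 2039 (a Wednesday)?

February 17, 2039

February 2039 starts on a Tuesday; its first Thursday is the 3rd, so the 3rd Thursday is the 17th — February 17, 2039.
February 17, 2039 is after February 16, 2039, so that is the next one.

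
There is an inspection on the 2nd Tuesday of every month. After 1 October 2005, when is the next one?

October 2005 starts on a Saturday; its first Tuesday is the 4th, so the 2nd Tuesday is the 11th — 11 October 2005.
11 October 2005 is after 1 October 2005, so that is the next one.

11 October 2005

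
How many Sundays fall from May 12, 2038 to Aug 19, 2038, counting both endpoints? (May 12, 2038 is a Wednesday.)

May 12, 2038 is a Wednesday; the first Sunday on or after it is May 16, 2038 (4 days later).
From May 16, 2038 to Aug 19, 2038: 15 + 30 + 31 + 19 = 95 days (rest of May, Jun, Jul, Aug).
95 ÷ 7 = 13 full weeks with remainder 4, so 13 more Sundays after the first → 14.

14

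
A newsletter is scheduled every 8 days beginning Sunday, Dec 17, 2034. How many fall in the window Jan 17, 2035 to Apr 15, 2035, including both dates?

11

Occurrences land 8·i days after Dec 17, 2034 for i = 0, 1, 2, …
Jan 17, 2035 is 31 days after the start; 31 ÷ 8 = 3 remainder 7; since the remainder is 7, round up to i = 4. First occurrence in the window: #5 on Jan 18, 2035 (4×8 = 32 days in).
Apr 15, 2035 is 119 days after the start; 119 ÷ 8 = 14 remainder 7. Last occurrence in the window: #15 on Apr 8, 2035.
Occurrences #5 through #15: 11 in total.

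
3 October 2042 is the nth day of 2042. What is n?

276

Days in months before October: 31 + 28 + 31 + 30 + 31 + 30 + 31 + 31 + 30 = 273.
Plus 3 days into October → day 276.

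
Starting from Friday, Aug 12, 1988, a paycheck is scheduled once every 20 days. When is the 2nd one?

The 2nd occurrence is 1 interval after the first: 1 × 20 = 20 days after Aug 12, 1988.
Aug has 31 days — 19 days to the end of Aug leaves 1.
1 day into Sep → Sep 1, 1988.

Sep 1, 1988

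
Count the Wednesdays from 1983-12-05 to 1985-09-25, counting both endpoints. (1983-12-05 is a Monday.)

1983-12-05 is a Monday; the first Wednesday on or after it is 1983-12-07 (2 days later).
From 1983-12-07 to 1985-09-25: 24 + 366 + 268 = 658 days (rest of 1983, 1984, to 1985-09-25 in 1985).
658 ÷ 7 = 94 full weeks with remainder 0, so 94 more Wednesdays after the first → 95.

95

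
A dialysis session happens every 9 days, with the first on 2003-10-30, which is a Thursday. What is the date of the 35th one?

The 35th occurrence is 34 intervals after the first: 34 × 9 = 306 days after 2003-10-30.
October has 31 days — 1 day to the end of October leaves 305.
November has 30 days (275 left).
December has 31 days (244 left).
January has 31 days (213 left).
February has 29 days (184 left).
March has 31 days (153 left).
April has 30 days (123 left).
May has 31 days (92 left).
June has 30 days (62 left).
July has 31 days (31 left).
31 days into August → 2004-08-31.

2004-08-31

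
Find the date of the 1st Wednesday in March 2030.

6 March 2030

The first Wednesday of March 2030 is March 6.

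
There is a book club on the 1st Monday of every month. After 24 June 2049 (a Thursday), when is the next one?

5 July 2049

June 2049 starts on a Tuesday, so its 1st Monday is 7 June 2049 (6 days in).
That is not after 24 June 2049, so look at July 2049.
July 2049 starts on a Thursday, so its 1st Monday is 5 July 2049 (4 days in).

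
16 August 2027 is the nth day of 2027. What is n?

228

Days in months before August: 31 + 28 + 31 + 30 + 31 + 30 + 31 = 212.
Plus 16 days into August → day 228.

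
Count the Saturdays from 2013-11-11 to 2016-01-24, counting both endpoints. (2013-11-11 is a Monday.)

115

2013-11-11 is a Monday; the first Saturday on or after it is 2013-11-16 (5 days later).
From 2013-11-16 to 2016-01-24: 45 + 365 + 365 + 24 = 799 days (rest of 2013, 2014, 2015, to 2016-01-24 in 2016).
799 ÷ 7 = 114 full weeks with remainder 1, so 114 more Saturdays after the first → 115.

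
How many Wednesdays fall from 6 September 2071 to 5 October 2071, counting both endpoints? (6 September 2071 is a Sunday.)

6 September 2071 is a Sunday; the first Wednesday on or after it is 9 September 2071 (3 days later).
From 9 September 2071 to 5 October 2071: 21 + 5 = 26 days (rest of September, October).
26 ÷ 7 = 3 full weeks with remainder 5, so 3 more Wednesdays after the first → 4.

4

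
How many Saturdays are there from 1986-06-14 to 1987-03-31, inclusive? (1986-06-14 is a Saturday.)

1986-06-14 is a Saturday; the first Saturday on or after it is 1986-06-14.
From 1986-06-14 to 1987-03-31: 16 + 31 + 31 + 30 + 31 + 30 + 31 + 31 + 28 + 31 = 290 days (rest of June, July, August, September, October, November, December, January, February, March).
290 ÷ 7 = 41 full weeks with remainder 3, so 41 more Saturdays after the first → 42.

42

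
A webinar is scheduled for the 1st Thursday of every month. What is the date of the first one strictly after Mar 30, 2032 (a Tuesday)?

Apr 1, 2032

Mar 2032 starts on a Monday, so its 1st Thursday is Mar 4, 2032 (3 days in).
That is not after Mar 30, 2032, so look at Apr 2032.
Apr 2032 starts on a Thursday, so its 1st Thursday is Apr 1, 2032.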